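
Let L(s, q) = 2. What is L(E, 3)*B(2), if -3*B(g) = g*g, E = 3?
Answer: -8/3 ≈ -2.6667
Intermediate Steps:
B(g) = -g**2/3 (B(g) = -g*g/3 = -g**2/3)
L(E, 3)*B(2) = 2*(-1/3*2**2) = 2*(-1/3*4) = 2*(-4/3) = -8/3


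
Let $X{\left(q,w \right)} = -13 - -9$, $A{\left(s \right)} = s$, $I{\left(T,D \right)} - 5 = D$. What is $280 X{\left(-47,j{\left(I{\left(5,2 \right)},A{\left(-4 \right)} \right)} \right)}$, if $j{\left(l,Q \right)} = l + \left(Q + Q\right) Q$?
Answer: $-1120$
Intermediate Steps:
$I{\left(T,D \right)} = 5 + D$
$j{\left(l,Q \right)} = l + 2 Q^{2}$ ($j{\left(l,Q \right)} = l + 2 Q Q = l + 2 Q^{2}$)
$X{\left(q,w \right)} = -4$ ($X{\left(q,w \right)} = -13 + 9 = -4$)
$280 X{\left(-47,j{\left(I{\left(5,2 \right)},A{\left(-4 \right)} \right)} \right)} = 280 \left(-4\right) = -1120$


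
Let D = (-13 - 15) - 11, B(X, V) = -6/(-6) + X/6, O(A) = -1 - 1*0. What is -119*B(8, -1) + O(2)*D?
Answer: -716/3 ≈ -238.67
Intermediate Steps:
O(A) = -1 (O(A) = -1 + 0 = -1)
B(X, V) = 1 + X/6 (B(X, V) = -6*(-⅙) + X*(⅙) = 1 + X/6)
D = -39 (D = -28 - 11 = -39)
-119*B(8, -1) + O(2)*D = -119*(1 + (⅙)*8) - 1*(-39) = -119*(1 + 4/3) + 39 = -119*7/3 + 39 = -833/3 + 39 = -716/3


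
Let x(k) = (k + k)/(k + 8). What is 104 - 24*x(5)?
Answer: 1112/13 ≈ 85.538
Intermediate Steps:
x(k) = 2*k/(8 + k) (x(k) = (2*k)/(8 + k) = 2*k/(8 + k))
104 - 24*x(5) = 104 - 48*5/(8 + 5) = 104 - 48*5/13 = 104 - 24*10/13 = 104 - 240/13 = 1112/13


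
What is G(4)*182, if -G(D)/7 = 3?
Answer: -3822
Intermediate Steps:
G(D) = -21 (G(D) = -7*3 = -21)
G(4)*182 = -21*182 = -3822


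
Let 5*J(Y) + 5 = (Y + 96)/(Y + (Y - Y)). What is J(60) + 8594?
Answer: 214838/25 ≈ 8593.5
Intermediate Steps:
J(Y) = -1 + (96 + Y)/(5*Y) (J(Y) = -1 + ((Y + 96)/(Y + (Y - Y)))/5 = -1 + ((96 + Y)/(Y + 0))/5 = -1 + ((96 + Y)/Y)/5 = -1 + (96 + Y)/(5*Y))
J(60) + 8594 = (⅘)*(24 - 1*60)/60 + 8594 = (⅘)*(1/60)*(24 - 60) + 8594 = (⅘)*(1/60)*(-36) + 8594 = -12/25 + 8594 = 214838/25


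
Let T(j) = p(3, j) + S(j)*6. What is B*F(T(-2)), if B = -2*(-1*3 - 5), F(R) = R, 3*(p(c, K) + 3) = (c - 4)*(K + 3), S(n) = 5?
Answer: 1280/3 ≈ 426.67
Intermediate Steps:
p(c, K) = -3 + (-4 + c)*(3 + K)/3 (p(c, K) = -3 + ((c - 4)*(K + 3))/3 = -3 + ((-4 + c)*(3 + K))/3 = -3 + (-4 + c)*(3 + K)/3)
T(j) = 26 - j/3 (T(j) = (-7 + 3 - 4*j/3 + (⅓)*j*3) + 5*6 = (-7 + 3 - 4*j/3 + j) + 30 = (-4 - j/3) + 30 = 26 - j/3)
B = 16 (B = -2*(-3 - 5) = -2*(-8) = 16)
B*F(T(-2)) = 16*(26 - ⅓*(-2)) = 16*(26 + ⅔) = 16*(80/3) = 1280/3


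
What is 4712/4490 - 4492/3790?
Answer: -23106/170171 ≈ -0.13578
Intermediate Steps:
4712/4490 - 4492/3790 = 4712*(1/4490) - 4492*1/3790 = 2356/2245 - 2246/1895 = -23106/170171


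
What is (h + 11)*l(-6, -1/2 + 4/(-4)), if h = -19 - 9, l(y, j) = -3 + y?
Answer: 153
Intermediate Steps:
h = -28
(h + 11)*l(-6, -1/2 + 4/(-4)) = (-28 + 11)*(-3 - 6) = -17*(-9) = 153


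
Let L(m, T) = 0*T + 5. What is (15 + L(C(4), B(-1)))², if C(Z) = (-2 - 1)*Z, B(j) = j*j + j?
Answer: 400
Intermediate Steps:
B(j) = j + j² (B(j) = j² + j = j + j²)
C(Z) = -3*Z
L(m, T) = 5 (L(m, T) = 0 + 5 = 5)
(15 + L(C(4), B(-1)))² = (15 + 5)² = 20² = 400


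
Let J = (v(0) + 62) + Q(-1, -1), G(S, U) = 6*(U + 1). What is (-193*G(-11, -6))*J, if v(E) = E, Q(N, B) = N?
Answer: 353190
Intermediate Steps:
G(S, U) = 6 + 6*U (G(S, U) = 6*(1 + U) = 6 + 6*U)
J = 61 (J = (0 + 62) - 1 = 62 - 1 = 61)
(-193*G(-11, -6))*J = -193*(6 + 6*(-6))*61 = -193*(6 - 36)*61 = -193*(-30)*61 = 5790*61 = 353190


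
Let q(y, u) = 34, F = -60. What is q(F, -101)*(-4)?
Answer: -136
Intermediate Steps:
q(F, -101)*(-4) = 34*(-4) = -136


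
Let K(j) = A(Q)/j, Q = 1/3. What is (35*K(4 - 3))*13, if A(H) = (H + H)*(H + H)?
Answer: 1820/9 ≈ 202.22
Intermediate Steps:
Q = ⅓ ≈ 0.33333
A(H) = 4*H² (A(H) = (2*H)*(2*H) = 4*H²)
K(j) = 4/(9*j) (K(j) = (4*(⅓)²)/j = (4*(⅑))/j = 4/(9*j))
(35*K(4 - 3))*13 = (35*(4/(9*(4 - 3))))*13 = (35*((4/9)/1))*13 = (35*((4/9)*1))*13 = (35*(4/9))*13 = (140/9)*13 = 1820/9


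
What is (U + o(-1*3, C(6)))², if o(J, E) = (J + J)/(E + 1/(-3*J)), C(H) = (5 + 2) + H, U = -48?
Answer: 8173881/3481 ≈ 2348.1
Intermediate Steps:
C(H) = 7 + H
o(J, E) = 2*J/(E - 1/(3*J)) (o(J, E) = (2*J)/(E - 1/(3*J)) = 2*J/(E - 1/(3*J)))
(U + o(-1*3, C(6)))² = (-48 + 6*(-1*3)²/(-1 + 3*(7 + 6)*(-1*3)))² = (-48 + 6*(-3)²/(-1 + 3*13*(-3)))² = (-48 + 6*9/(-1 - 117))² = (-48 + 6*9/(-118))² = (-48 + 6*9*(-1/118))² = (-48 - 27/59)² = (-2859/59)² = 8173881/3481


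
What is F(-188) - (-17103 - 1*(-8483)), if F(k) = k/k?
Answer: 8621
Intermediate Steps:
F(k) = 1
F(-188) - (-17103 - 1*(-8483)) = 1 - (-17103 - 1*(-8483)) = 1 - (-17103 + 8483) = 1 - 1*(-8620) = 1 + 8620 = 8621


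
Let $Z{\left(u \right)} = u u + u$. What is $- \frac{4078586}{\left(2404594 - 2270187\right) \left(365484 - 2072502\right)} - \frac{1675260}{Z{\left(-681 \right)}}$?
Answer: $- \frac{14110193516087}{3900397861542} \approx -3.6176$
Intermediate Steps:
$Z{\left(u \right)} = u + u^{2}$ ($Z{\left(u \right)} = u^{2} + u = u + u^{2}$)
$- \frac{4078586}{\left(2404594 - 2270187\right) \left(365484 - 2072502\right)} - \frac{1675260}{Z{\left(-681 \right)}} = - \frac{4078586}{\left(2404594 - 2270187\right) \left(365484 - 2072502\right)} - \frac{1675260}{\left(-681\right) \left(1 - 681\right)} = - \frac{4078586}{134407 \left(-1707018\right)} - \frac{1675260}{\left(-681\right) \left(-680\right)} = - \frac{4078586}{-229435168326} - \frac{1675260}{463080} = \left(-4078586\right) \left(- \frac{1}{229435168326}\right) - \frac{123}{34} = \frac{2039293}{114717584163} - \frac{123}{34} = - \frac{14110193516087}{3900397861542}$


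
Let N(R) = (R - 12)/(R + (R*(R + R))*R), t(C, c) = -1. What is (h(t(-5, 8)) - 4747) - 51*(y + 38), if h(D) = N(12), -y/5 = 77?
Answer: 12950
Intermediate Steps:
y = -385 (y = -5*77 = -385)
N(R) = (-12 + R)/(R + 2*R³) (N(R) = (-12 + R)/(R + (R*(2*R))*R) = (-12 + R)/(R + (2*R²)*R) = (-12 + R)/(R + 2*R³))
h(D) = 0 (h(D) = (-12 + 12)/(12 + 2*12³) = 0/(12 + 2*1728) = 0/(12 + 3456) = 0/3468 = (1/3468)*0 = 0)
(h(t(-5, 8)) - 4747) - 51*(y + 38) = (0 - 4747) - 51*(-385 + 38) = -4747 - 51*(-347) = -4747 - 1*(-17697) = -4747 + 17697 = 12950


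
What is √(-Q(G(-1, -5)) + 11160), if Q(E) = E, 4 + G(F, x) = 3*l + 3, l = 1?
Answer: √11158 ≈ 105.63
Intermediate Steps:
G(F, x) = 2 (G(F, x) = -4 + (3*1 + 3) = -4 + (3 + 3) = -4 + 6 = 2)
√(-Q(G(-1, -5)) + 11160) = √(-1*2 + 11160) = √(-2 + 11160) = √11158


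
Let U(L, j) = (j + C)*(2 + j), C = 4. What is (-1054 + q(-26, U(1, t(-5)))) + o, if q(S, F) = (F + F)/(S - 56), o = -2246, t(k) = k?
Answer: -135303/41 ≈ -3300.1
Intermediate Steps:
U(L, j) = (2 + j)*(4 + j) (U(L, j) = (j + 4)*(2 + j) = (4 + j)*(2 + j) = (2 + j)*(4 + j))
q(S, F) = 2*F/(-56 + S) (q(S, F) = (2*F)/(-56 + S) = 2*F/(-56 + S))
(-1054 + q(-26, U(1, t(-5)))) + o = (-1054 + 2*(8 + (-5)² + 6*(-5))/(-56 - 26)) - 2246 = (-1054 + 2*(8 + 25 - 30)/(-82)) - 2246 = (-1054 + 2*3*(-1/82)) - 2246 = (-1054 - 3/41) - 2246 = -43217/41 - 2246 = -135303/41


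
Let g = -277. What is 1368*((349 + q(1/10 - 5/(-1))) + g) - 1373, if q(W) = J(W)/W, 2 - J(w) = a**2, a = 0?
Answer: 1660211/17 ≈ 97660.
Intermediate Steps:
J(w) = 2 (J(w) = 2 - 1*0**2 = 2 - 1*0 = 2 + 0 = 2)
q(W) = 2/W
1368*((349 + q(1/10 - 5/(-1))) + g) - 1373 = 1368*((349 + 2/(1/10 - 5/(-1))) - 277) - 1373 = 1368*((349 + 2/(1*(1/10) - 5*(-1))) - 277) - 1373 = 1368*((349 + 2/(1/10 + 5)) - 277) - 1373 = 1368*((349 + 2/(51/10)) - 277) - 1373 = 1368*((349 + 2*(10/51)) - 277) - 1373 = 1368*((349 + 20/51) - 277) - 1373 = 1368*(17819/51 - 277) - 1373 = 1368*(3692/51) - 1373 = 1683552/17 - 1373 = 1660211/17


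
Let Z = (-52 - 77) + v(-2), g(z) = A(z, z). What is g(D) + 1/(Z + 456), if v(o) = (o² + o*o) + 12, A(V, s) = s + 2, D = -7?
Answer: -1734/347 ≈ -4.9971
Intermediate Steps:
A(V, s) = 2 + s
g(z) = 2 + z
v(o) = 12 + 2*o² (v(o) = (o² + o²) + 12 = 2*o² + 12 = 12 + 2*o²)
Z = -109 (Z = (-52 - 77) + (12 + 2*(-2)²) = -129 + (12 + 2*4) = -129 + (12 + 8) = -129 + 20 = -109)
g(D) + 1/(Z + 456) = (2 - 7) + 1/(-109 + 456) = -5 + 1/347 = -1734/347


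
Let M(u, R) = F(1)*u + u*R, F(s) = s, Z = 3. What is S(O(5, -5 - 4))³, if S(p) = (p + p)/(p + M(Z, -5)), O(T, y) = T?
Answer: -1000/343 ≈ -2.9155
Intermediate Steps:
M(u, R) = u + R*u (M(u, R) = 1*u + u*R = u + R*u)
S(p) = 2*p/(-12 + p) (S(p) = (p + p)/(p + 3*(1 - 5)) = (2*p)/(p + 3*(-4)) = (2*p)/(p - 12) = (2*p)/(-12 + p) = 2*p/(-12 + p))
S(O(5, -5 - 4))³ = (2*5/(-12 + 5))³ = (2*5/(-7))³ = (2*5*(-⅐))³ = (-10/7)³ = -1000/343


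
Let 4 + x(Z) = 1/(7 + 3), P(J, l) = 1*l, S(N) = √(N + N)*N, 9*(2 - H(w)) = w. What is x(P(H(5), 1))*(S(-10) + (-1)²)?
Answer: -39/10 + 78*I*√5 ≈ -3.9 + 174.41*I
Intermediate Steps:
H(w) = 2 - w/9
S(N) = √2*N^(3/2) (S(N) = √(2*N)*N = (√2*√N)*N = √2*N^(3/2))
P(J, l) = l
x(Z) = -39/10 (x(Z) = -4 + 1/(7 + 3) = -4 + 1/10 = -4 + ⅒ = -39/10)
x(P(H(5), 1))*(S(-10) + (-1)²) = -39*(√2*(-10)^(3/2) + (-1)²)/10 = -39*(√2*(-10*I*√10) + 1)/10 = -39*(-20*I*√5 + 1)/10 = -39*(1 - 20*I*√5)/10 = -39/10 + 78*I*√5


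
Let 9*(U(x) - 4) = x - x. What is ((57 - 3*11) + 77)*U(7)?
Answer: 404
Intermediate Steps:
U(x) = 4 (U(x) = 4 + (x - x)/9 = 4 + (⅑)*0 = 4 + 0 = 4)
((57 - 3*11) + 77)*U(7) = ((57 - 3*11) + 77)*4 = ((57 - 33) + 77)*4 = (24 + 77)*4 = 101*4 = 404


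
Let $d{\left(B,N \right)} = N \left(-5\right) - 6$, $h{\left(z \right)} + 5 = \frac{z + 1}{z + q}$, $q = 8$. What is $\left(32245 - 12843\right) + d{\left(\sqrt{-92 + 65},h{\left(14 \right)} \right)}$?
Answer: $\frac{427187}{22} \approx 19418.0$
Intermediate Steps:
$h{\left(z \right)} = -5 + \frac{1 + z}{8 + z}$ ($h{\left(z \right)} = -5 + \frac{z + 1}{z + 8} = -5 + \frac{1 + z}{8 + z}$)
$d{\left(B,N \right)} = -6 - 5 N$ ($d{\left(B,N \right)} = - 5 N - 6 = -6 - 5 N$)
$\left(32245 - 12843\right) + d{\left(\sqrt{-92 + 65},h{\left(14 \right)} \right)} = \left(32245 - 12843\right) - \left(6 + 5 \frac{-39 - 56}{8 + 14}\right) = 19402 - \left(6 + 5 \frac{-39 - 56}{22}\right) = 19402 - \left(6 + 5 \cdot \frac{1}{22} \left(-95\right)\right) = 19402 - - \frac{343}{22} = 19402 + \left(-6 + \frac{475}{22}\right) = 19402 + \frac{343}{22} = \frac{427187}{22}$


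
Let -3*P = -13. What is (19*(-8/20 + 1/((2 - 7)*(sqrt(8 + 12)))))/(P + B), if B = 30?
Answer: -114/515 - 57*sqrt(5)/5150 ≈ -0.24611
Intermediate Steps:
P = 13/3 (P = -1/3*(-13) = 13/3 ≈ 4.3333)
(19*(-8/20 + 1/((2 - 7)*(sqrt(8 + 12)))))/(P + B) = (19*(-8/20 + 1/((2 - 7)*(sqrt(8 + 12)))))/(13/3 + 30) = (19*(-8*1/20 + 1/((-5)*(sqrt(20)))))/(103/3) = (19*(-2/5 - sqrt(5)/10/5))*(3/103) = (19*(-2/5 - sqrt(5)/50))*(3/103) = (-38/5 - 19*sqrt(5)/50)*(3/103) = -114/515 - 57*sqrt(5)/5150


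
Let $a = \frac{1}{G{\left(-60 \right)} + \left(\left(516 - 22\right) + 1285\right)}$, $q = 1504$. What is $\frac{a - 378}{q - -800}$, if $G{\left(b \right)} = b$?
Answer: $- \frac{649781}{3960576} \approx -0.16406$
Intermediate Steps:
$a = \frac{1}{1719}$ ($a = \frac{1}{-60 + \left(\left(516 - 22\right) + 1285\right)} = \frac{1}{-60 + \left(494 + 1285\right)} = \frac{1}{-60 + 1779} = \frac{1}{1719} \approx 0.00058173$)
$\frac{a - 378}{q - -800} = \frac{\frac{1}{1719} - 378}{1504 - -800} = \frac{\frac{1}{1719} + \left(-1385 + 1007\right)}{1504 + 800} = \frac{\frac{1}{1719} - 378}{2304} = \left(- \frac{649781}{1719}\right) \frac{1}{2304} = - \frac{649781}{3960576}$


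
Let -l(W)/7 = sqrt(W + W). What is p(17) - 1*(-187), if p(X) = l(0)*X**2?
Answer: 187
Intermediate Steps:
l(W) = -7*sqrt(2)*sqrt(W) (l(W) = -7*sqrt(W + W) = -7*sqrt(2)*sqrt(W))
p(X) = 0 (p(X) = (-7*sqrt(2)*sqrt(0))*X**2 = (-7*sqrt(2)*0)*X**2 = 0*X**2 = 0)
p(17) - 1*(-187) = 0 - 1*(-187) = 0 + 187 = 187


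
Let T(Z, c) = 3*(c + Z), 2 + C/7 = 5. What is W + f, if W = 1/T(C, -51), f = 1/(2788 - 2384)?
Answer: -157/18180 ≈ -0.0086359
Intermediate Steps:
C = 21 (C = -14 + 7*5 = -14 + 35 = 21)
T(Z, c) = 3*Z + 3*c (T(Z, c) = 3*(Z + c) = 3*Z + 3*c)
f = 1/404 ≈ 0.0024752
W = -1/90 (W = 1/(3*21 + 3*(-51)) = 1/(63 - 153) = 1/(-90) = -1/90 ≈ -0.011111)
W + f = -1/90 + 1/404 = -157/18180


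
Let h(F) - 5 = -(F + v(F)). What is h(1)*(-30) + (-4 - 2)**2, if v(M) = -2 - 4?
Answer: -264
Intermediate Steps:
v(M) = -6
h(F) = 11 - F (h(F) = 5 - (F - 6) = 5 - (-6 + F) = 5 + (6 - F) = 11 - F)
h(1)*(-30) + (-4 - 2)**2 = (11 - 1*1)*(-30) + (-4 - 2)**2 = (11 - 1)*(-30) + (-6)**2 = 10*(-30) + 36 = -300 + 36 = -264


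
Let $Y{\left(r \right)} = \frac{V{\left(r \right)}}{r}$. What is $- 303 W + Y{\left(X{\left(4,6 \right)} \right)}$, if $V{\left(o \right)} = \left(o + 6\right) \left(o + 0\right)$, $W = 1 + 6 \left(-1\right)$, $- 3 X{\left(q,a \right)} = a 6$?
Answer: $1509$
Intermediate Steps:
$X{\left(q,a \right)} = - 2 a$ ($X{\left(q,a \right)} = - \frac{a 6}{3} = - \frac{6 a}{3} = - 2 a$)
$W = -5$ ($W = 1 - 6 = -5$)
$V{\left(o \right)} = o \left(6 + o\right)$ ($V{\left(o \right)} = \left(6 + o\right) o = o \left(6 + o\right)$)
$Y{\left(r \right)} = 6 + r$ ($Y{\left(r \right)} = \frac{r \left(6 + r\right)}{r} = 6 + r$)
$- 303 W + Y{\left(X{\left(4,6 \right)} \right)} = \left(-303\right) \left(-5\right) + \left(6 - 12\right) = 1515 + \left(6 - 12\right) = 1515 - 6 = 1509$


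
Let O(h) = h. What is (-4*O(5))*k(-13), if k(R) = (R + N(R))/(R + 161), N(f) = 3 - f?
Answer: -15/37 ≈ -0.40541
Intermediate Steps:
k(R) = 3/(161 + R) (k(R) = (R + (3 - R))/(R + 161) = 3/(161 + R))
(-4*O(5))*k(-13) = (-4*5)*(3/(161 - 13)) = -60/148 = -20*3/148 = -15/37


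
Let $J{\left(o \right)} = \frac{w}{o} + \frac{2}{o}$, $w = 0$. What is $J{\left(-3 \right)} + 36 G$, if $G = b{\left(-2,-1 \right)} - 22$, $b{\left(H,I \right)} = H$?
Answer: $- \frac{2594}{3} \approx -864.67$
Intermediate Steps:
$J{\left(o \right)} = \frac{2}{o}$ ($J{\left(o \right)} = \frac{0}{o} + \frac{2}{o} = 0 + \frac{2}{o} = \frac{2}{o}$)
$G = -24$ ($G = -2 - 22 = -24$)
$J{\left(-3 \right)} + 36 G = \frac{2}{-3} + 36 \left(-24\right) = 2 \left(- \frac{1}{3}\right) - 864 = - \frac{2}{3} - 864 = - \frac{2594}{3}$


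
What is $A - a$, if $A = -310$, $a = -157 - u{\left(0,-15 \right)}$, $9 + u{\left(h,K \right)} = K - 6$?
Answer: $-183$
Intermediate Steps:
$u{\left(h,K \right)} = -15 + K$ ($u{\left(h,K \right)} = -9 + \left(K - 6\right) = -9 + \left(-6 + K\right) = -15 + K$)
$a = -127$ ($a = -157 - \left(-15 - 15\right) = -157 - -30 = -157 + 30 = -127$)
$A - a = -310 - -127 = -310 + 127 = -183$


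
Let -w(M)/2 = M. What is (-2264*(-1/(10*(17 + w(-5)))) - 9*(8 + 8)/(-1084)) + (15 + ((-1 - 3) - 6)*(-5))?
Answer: 2689657/36585 ≈ 73.518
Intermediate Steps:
w(M) = -2*M
(-2264*(-1/(10*(17 + w(-5)))) - 9*(8 + 8)/(-1084)) + (15 + ((-1 - 3) - 6)*(-5)) = (-2264*(-1/(10*(17 - 2*(-5)))) - 9*(8 + 8)/(-1084)) + (15 + ((-1 - 3) - 6)*(-5)) = (-2264*(-1/(10*(17 + 10))) - 9*16*(-1/1084)) + (15 + (-4 - 6)*(-5)) = (-2264/(27*(-10)) - 144*(-1/1084)) + (15 - 10*(-5)) = (-2264/(-270) + 36/271) + (15 + 50) = (-2264*(-1/270) + 36/271) + 65 = (1132/135 + 36/271) + 65 = 311632/36585 + 65 = 2689657/36585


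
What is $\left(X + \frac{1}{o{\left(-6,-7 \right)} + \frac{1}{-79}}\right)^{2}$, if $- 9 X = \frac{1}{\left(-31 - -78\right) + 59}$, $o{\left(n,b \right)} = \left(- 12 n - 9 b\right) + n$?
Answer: $\frac{265494436}{5906430999225} \approx 4.495 \cdot 10^{-5}$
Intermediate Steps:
$o{\left(n,b \right)} = - 11 n - 9 b$
$X = - \frac{1}{954}$ ($X = - \frac{1}{9 \left(\left(-31 - -78\right) + 59\right)} = - \frac{1}{9 \left(\left(-31 + 78\right) + 59\right)} = - \frac{1}{9 \left(47 + 59\right)} = - \frac{1}{9 \cdot 106} = \left(- \frac{1}{9}\right) \frac{1}{106} = - \frac{1}{954} \approx -0.0010482$)
$\left(X + \frac{1}{o{\left(-6,-7 \right)} + \frac{1}{-79}}\right)^{2} = \left(- \frac{1}{954} + \frac{1}{\left(\left(-11\right) \left(-6\right) - -63\right) + \frac{1}{-79}}\right)^{2} = \left(- \frac{1}{954} + \frac{1}{\left(66 + 63\right) - \frac{1}{79}}\right)^{2} = \left(- \frac{1}{954} + \frac{1}{129 - \frac{1}{79}}\right)^{2} = \left(- \frac{1}{954} + \frac{1}{\frac{10190}{79}}\right)^{2} = \left(- \frac{1}{954} + \frac{79}{10190}\right)^{2} = \left(\frac{16294}{2430315}\right)^{2} = \frac{265494436}{5906430999225}$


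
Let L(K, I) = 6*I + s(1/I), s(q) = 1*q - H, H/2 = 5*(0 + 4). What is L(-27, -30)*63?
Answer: -138621/10 ≈ -13862.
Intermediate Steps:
H = 40 (H = 2*(5*(0 + 4)) = 2*(5*4) = 2*20 = 40)
s(q) = -40 + q (s(q) = 1*q - 1*40 = q - 40 = -40 + q)
L(K, I) = -40 + 1/I + 6*I (L(K, I) = 6*I + (-40 + 1/I) = -40 + 1/I + 6*I)
L(-27, -30)*63 = (-40 + 1/(-30) + 6*(-30))*63 = (-40 - 1/30 - 180)*63 = -6601/30*63 = -138621/10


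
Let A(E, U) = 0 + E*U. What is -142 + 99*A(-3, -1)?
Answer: 155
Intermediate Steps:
A(E, U) = E*U
-142 + 99*A(-3, -1) = -142 + 99*(-3*(-1)) = -142 + 99*3 = -142 + 297 = 155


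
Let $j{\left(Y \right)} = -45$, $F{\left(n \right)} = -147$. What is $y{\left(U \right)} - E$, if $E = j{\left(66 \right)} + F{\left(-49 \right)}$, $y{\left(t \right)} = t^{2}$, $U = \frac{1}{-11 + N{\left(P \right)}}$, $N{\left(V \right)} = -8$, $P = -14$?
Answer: $\frac{69313}{361} \approx 192.0$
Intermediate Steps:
$U = - \frac{1}{19}$ ($U = \frac{1}{-11 - 8} = \frac{1}{-19} = - \frac{1}{19} \approx -0.052632$)
$E = -192$ ($E = -45 - 147 = -192$)
$y{\left(U \right)} - E = \left(- \frac{1}{19}\right)^{2} - -192 = \frac{1}{361} + 192 = \frac{69313}{361}$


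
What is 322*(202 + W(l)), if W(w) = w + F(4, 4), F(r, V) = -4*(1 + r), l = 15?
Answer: 63434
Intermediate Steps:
F(r, V) = -4 - 4*r
W(w) = -20 + w (W(w) = w + (-4 - 4*4) = w + (-4 - 16) = w - 20 = -20 + w)
322*(202 + W(l)) = 322*(202 + (-20 + 15)) = 322*(202 - 5) = 322*197 = 63434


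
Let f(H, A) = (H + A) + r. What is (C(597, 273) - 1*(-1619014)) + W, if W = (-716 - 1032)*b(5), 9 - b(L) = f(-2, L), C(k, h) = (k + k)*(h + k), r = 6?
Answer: 2657794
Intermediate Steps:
f(H, A) = 6 + A + H (f(H, A) = (H + A) + 6 = (A + H) + 6 = 6 + A + H)
C(k, h) = 2*k*(h + k) (C(k, h) = (2*k)*(h + k) = 2*k*(h + k))
b(L) = 5 - L (b(L) = 9 - (6 + L - 2) = 9 - (4 + L) = 9 + (-4 - L) = 5 - L)
W = 0 (W = (-716 - 1032)*(5 - 1*5) = -1748*(5 - 5) = -1748*0 = 0)
(C(597, 273) - 1*(-1619014)) + W = (2*597*(273 + 597) - 1*(-1619014)) + 0 = (2*597*870 + 1619014) + 0 = (1038780 + 1619014) + 0 = 2657794 + 0 = 2657794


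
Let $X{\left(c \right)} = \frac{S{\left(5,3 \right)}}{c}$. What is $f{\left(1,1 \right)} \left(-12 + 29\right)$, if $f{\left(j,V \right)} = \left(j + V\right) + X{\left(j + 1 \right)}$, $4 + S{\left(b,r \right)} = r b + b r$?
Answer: $255$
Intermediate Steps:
$S{\left(b,r \right)} = -4 + 2 b r$ ($S{\left(b,r \right)} = -4 + \left(r b + b r\right) = -4 + \left(b r + b r\right) = -4 + 2 b r$)
$X{\left(c \right)} = \frac{26}{c}$ ($X{\left(c \right)} = \frac{-4 + 2 \cdot 5 \cdot 3}{c} = \frac{-4 + 30}{c} = \frac{26}{c}$)
$f{\left(j,V \right)} = V + j + \frac{26}{1 + j}$ ($f{\left(j,V \right)} = \left(j + V\right) + \frac{26}{j + 1} = \left(V + j\right) + \frac{26}{1 + j} = V + j + \frac{26}{1 + j}$)
$f{\left(1,1 \right)} \left(-12 + 29\right) = \frac{26 + \left(1 + 1\right) \left(1 + 1\right)}{1 + 1} \left(-12 + 29\right) = \frac{26 + 2 \cdot 2}{2} \cdot 17 = \frac{26 + 4}{2} \cdot 17 = \frac{1}{2} \cdot 30 \cdot 17 = 15 \cdot 17 = 255$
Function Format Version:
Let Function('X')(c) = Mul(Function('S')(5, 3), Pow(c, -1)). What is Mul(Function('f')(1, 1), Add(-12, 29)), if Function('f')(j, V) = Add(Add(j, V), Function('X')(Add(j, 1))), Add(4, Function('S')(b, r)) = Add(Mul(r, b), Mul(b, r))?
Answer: 255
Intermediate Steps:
Function('S')(b, r) = Add(-4, Mul(2, b, r)) (Function('S')(b, r) = Add(-4, Add(Mul(r, b), Mul(b, r))) = Add(-4, Add(Mul(b, r), Mul(b, r))) = Add(-4, Mul(2, b, r)))
Function('X')(c) = Mul(26, Pow(c, -1)) (Function('X')(c) = Mul(Add(-4, Mul(2, 5, 3)), Pow(c, -1)) = Mul(Add(-4, 30), Pow(c, -1)) = Mul(26, Pow(c, -1)))
Function('f')(j, V) = Add(V, j, Mul(26, Pow(Add(1, j), -1))) (Function('f')(j, V) = Add(Add(j, V), Mul(26, Pow(Add(j, 1), -1))) = Add(Add(V, j), Mul(26, Pow(Add(1, j), -1))) = Add(V, j, Mul(26, Pow(Add(1, j), -1))))
Mul(Function('f')(1, 1), Add(-12, 29)) = Mul(Mul(Pow(Add(1, 1), -1), Add(26, Mul(Add(1, 1), Add(1, 1)))), Add(-12, 29)) = Mul(Mul(Pow(2, -1), Add(26, Mul(2, 2))), 17) = Mul(Mul(Rational(1, 2), Add(26, 4)), 17) = Mul(Mul(Rational(1, 2), 30), 17) = Mul(15, 17) = 255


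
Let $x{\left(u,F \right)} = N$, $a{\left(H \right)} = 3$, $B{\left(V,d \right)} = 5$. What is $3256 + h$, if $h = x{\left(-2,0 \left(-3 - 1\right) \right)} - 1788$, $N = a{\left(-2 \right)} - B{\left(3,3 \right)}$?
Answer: $1466$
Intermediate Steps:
$N = -2$ ($N = 3 - 5 = -2$)
$x{\left(u,F \right)} = -2$
$h = -1790$ ($h = -2 - 1788 = -1790$)
$3256 + h = 3256 - 1790 = 1466$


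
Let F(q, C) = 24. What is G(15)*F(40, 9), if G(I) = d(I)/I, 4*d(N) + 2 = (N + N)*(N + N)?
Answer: 1796/5 ≈ 359.20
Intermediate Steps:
d(N) = -1/2 + N**2 (d(N) = -1/2 + ((N + N)*(N + N))/4 = -1/2 + ((2*N)*(2*N))/4 = -1/2 + (4*N**2)/4 = -1/2 + N**2)
G(I) = (-1/2 + I**2)/I
G(15)*F(40, 9) = (15 - 1/2/15)*24 = (15 - 1/2*1/15)*24 = (15 - 1/30)*24 = (449/30)*24 = 1796/5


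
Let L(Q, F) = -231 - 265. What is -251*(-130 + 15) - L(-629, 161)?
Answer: 29361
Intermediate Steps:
L(Q, F) = -496
-251*(-130 + 15) - L(-629, 161) = -251*(-130 + 15) - 1*(-496) = -251*(-115) + 496 = 28865 + 496 = 29361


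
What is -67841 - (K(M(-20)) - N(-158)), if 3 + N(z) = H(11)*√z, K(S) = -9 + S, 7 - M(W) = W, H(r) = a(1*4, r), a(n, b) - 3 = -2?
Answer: -67862 + I*√158 ≈ -67862.0 + 12.57*I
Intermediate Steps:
a(n, b) = 1 (a(n, b) = 3 - 2 = 1)
H(r) = 1
M(W) = 7 - W
N(z) = -3 + √z (N(z) = -3 + 1*√z = -3 + √z)
-67841 - (K(M(-20)) - N(-158)) = -67841 - ((-9 + (7 - 1*(-20))) - (-3 + √(-158))) = -67841 - ((-9 + (7 + 20)) - (-3 + I*√158)) = -67841 - ((-9 + 27) + (3 - I*√158)) = -67841 - (18 + (3 - I*√158)) = -67841 - (21 - I*√158) = -67841 + (-21 + I*√158) = -67862 + I*√158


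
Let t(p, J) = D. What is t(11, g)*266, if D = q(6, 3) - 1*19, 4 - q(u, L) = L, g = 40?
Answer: -4788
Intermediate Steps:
q(u, L) = 4 - L
D = -18 (D = (4 - 1*3) - 1*19 = (4 - 3) - 19 = 1 - 19 = -18)
t(p, J) = -18
t(11, g)*266 = -18*266 = -4788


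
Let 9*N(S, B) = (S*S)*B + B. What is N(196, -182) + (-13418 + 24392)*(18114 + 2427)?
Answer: 2021760512/9 ≈ 2.2464e+8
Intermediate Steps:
N(S, B) = B/9 + B*S²/9 (N(S, B) = ((S*S)*B + B)/9 = (S²*B + B)/9 = (B*S² + B)/9 = (B + B*S²)/9 = B/9 + B*S²/9)
N(196, -182) + (-13418 + 24392)*(18114 + 2427) = (⅑)*(-182)*(1 + 196²) + (-13418 + 24392)*(18114 + 2427) = (⅑)*(-182)*(1 + 38416) + 10974*20541 = (⅑)*(-182)*38417 + 225416934 = -6991894/9 + 225416934 = 2021760512/9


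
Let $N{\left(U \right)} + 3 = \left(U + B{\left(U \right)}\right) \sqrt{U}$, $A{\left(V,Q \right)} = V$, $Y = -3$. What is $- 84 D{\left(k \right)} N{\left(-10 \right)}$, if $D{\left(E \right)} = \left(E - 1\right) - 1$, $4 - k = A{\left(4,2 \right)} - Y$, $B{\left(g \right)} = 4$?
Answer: $-1260 - 2520 i \sqrt{10} \approx -1260.0 - 7968.9 i$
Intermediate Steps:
$k = -3$ ($k = 4 - \left(4 - -3\right) = 4 - \left(4 + 3\right) = 4 - 7 = -3$)
$D{\left(E \right)} = -2 + E$ ($D{\left(E \right)} = \left(-1 + E\right) - 1 = -2 + E$)
$N{\left(U \right)} = -3 + \sqrt{U} \left(4 + U\right)$ ($N{\left(U \right)} = -3 + \left(U + 4\right) \sqrt{U} = -3 + \left(4 + U\right) \sqrt{U} = -3 + \sqrt{U} \left(4 + U\right)$)
$- 84 D{\left(k \right)} N{\left(-10 \right)} = - 84 \left(-2 - 3\right) \left(-3 + \left(-10\right)^{\frac{3}{2}} + 4 \sqrt{-10}\right) = \left(-84\right) \left(-5\right) \left(-3 - 10 i \sqrt{10} + 4 i \sqrt{10}\right) = 420 \left(-3 - 10 i \sqrt{10} + 4 i \sqrt{10}\right) = 420 \left(-3 - 6 i \sqrt{10}\right) = -1260 - 2520 i \sqrt{10}$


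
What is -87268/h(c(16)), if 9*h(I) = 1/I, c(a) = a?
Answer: -12566592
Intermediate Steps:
h(I) = 1/(9*I)
-87268/h(c(16)) = -87268/((⅑)/16) = -87268/((⅑)*(1/16)) = -87268/1/144 = -87268*144 = -12566592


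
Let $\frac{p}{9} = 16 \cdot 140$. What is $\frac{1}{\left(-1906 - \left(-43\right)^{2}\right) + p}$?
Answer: $\frac{1}{16405} \approx 6.0957 \cdot 10^{-5}$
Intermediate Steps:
$p = 20160$ ($p = 9 \cdot 16 \cdot 140 = 9 \cdot 2240 = 20160$)
$\frac{1}{\left(-1906 - \left(-43\right)^{2}\right) + p} = \frac{1}{\left(-1906 - \left(-43\right)^{2}\right) + 20160} = \frac{1}{\left(-1906 - 1849\right) + 20160} = \frac{1}{-3755 + 20160} = \frac{1}{16405}$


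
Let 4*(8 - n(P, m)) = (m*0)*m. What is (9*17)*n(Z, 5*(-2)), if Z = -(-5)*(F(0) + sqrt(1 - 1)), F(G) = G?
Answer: 1224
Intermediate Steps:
Z = 0 (Z = -(-5)*(0 + sqrt(1 - 1)) = -(-5)*(0 + sqrt(0)) = -(-5)*(0 + 0) = -(-5)*0 = -1*0 = 0)
n(P, m) = 8 (n(P, m) = 8 - m*0*m/4 = 8 - 0*m = 8 - 1/4*0 = 8 + 0 = 8)
(9*17)*n(Z, 5*(-2)) = (9*17)*8 = 153*8 = 1224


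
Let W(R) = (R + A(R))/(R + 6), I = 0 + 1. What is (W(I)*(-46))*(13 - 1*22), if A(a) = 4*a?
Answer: 2070/7 ≈ 295.71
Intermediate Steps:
I = 1
W(R) = 5*R/(6 + R) (W(R) = (R + 4*R)/(R + 6) = (5*R)/(6 + R) = 5*R/(6 + R))
(W(I)*(-46))*(13 - 1*22) = ((5*1/(6 + 1))*(-46))*(13 - 1*22) = ((5*1/7)*(-46))*(13 - 22) = ((5*1*(1/7))*(-46))*(-9) = ((5/7)*(-46))*(-9) = -230/7*(-9) = 2070/7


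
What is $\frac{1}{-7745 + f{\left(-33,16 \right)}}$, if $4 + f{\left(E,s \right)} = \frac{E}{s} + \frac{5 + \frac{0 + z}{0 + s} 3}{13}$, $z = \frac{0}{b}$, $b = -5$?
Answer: $- \frac{208}{1612141} \approx -0.00012902$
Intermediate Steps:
$z = 0$ ($z = \frac{0}{-5} = 0 \left(- \frac{1}{5}\right) = 0$)
$f{\left(E,s \right)} = - \frac{47}{13} + \frac{E}{s}$ ($f{\left(E,s \right)} = -4 + \left(\frac{E}{s} + \frac{5 + \frac{0 + 0}{0 + s} 3}{13}\right) = -4 + \left(\frac{E}{s} + \left(5 + \frac{0}{s} 3\right) \frac{1}{13}\right) = -4 + \left(\frac{E}{s} + \left(5 + 0 \cdot 3\right) \frac{1}{13}\right) = -4 + \left(\frac{E}{s} + \left(5 + 0\right) \frac{1}{13}\right) = -4 + \left(\frac{E}{s} + 5 \cdot \frac{1}{13}\right) = -4 + \left(\frac{E}{s} + \frac{5}{13}\right) = -4 + \left(\frac{5}{13} + \frac{E}{s}\right) = - \frac{47}{13} + \frac{E}{s}$)
$\frac{1}{-7745 + f{\left(-33,16 \right)}} = \frac{1}{-7745 - \left(\frac{47}{13} + \frac{33}{16}\right)} = \frac{1}{-7745 - \frac{1181}{208}} = \frac{1}{- \frac{1612141}{208}} = - \frac{208}{1612141}$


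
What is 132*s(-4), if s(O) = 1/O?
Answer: -33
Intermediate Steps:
132*s(-4) = 132/(-4) = 132*(-¼) = -33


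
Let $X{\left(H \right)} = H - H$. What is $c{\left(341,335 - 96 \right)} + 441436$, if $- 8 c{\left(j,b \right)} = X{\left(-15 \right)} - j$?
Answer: $\frac{3531829}{8} \approx 4.4148 \cdot 10^{5}$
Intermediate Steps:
$X{\left(H \right)} = 0$
$c{\left(j,b \right)} = \frac{j}{8}$ ($c{\left(j,b \right)} = - \frac{0 - j}{8} = - \frac{\left(-1\right) j}{8} = \frac{j}{8}$)
$c{\left(341,335 - 96 \right)} + 441436 = \frac{1}{8} \cdot 341 + 441436 = \frac{341}{8} + 441436 = \frac{3531829}{8}$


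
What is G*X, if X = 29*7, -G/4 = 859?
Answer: -697508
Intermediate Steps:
G = -3436 (G = -4*859 = -3436)
X = 203
G*X = -3436*203 = -697508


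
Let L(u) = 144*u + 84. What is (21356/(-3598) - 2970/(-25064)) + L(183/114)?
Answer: 132508108745/428356292 ≈ 309.34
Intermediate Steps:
L(u) = 84 + 144*u
(21356/(-3598) - 2970/(-25064)) + L(183/114) = (21356/(-3598) - 2970/(-25064)) + (84 + 144*(183/114)) = (21356*(-1/3598) - 2970*(-1/25064)) + (84 + 144*(183*(1/114))) = (-10678/1799 + 1485/12532) + (84 + 144*(61/38)) = -131145181/22545068 + (84 + 4392/19) = -131145181/22545068 + 5988/19 = 132508108745/428356292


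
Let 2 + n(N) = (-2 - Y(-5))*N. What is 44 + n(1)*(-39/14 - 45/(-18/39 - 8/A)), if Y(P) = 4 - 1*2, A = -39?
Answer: -6946/7 ≈ -992.29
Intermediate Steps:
Y(P) = 2 (Y(P) = 4 - 2 = 2)
n(N) = -2 - 4*N (n(N) = -2 + (-2 - 1*2)*N = -2 + (-2 - 2)*N = -2 - 4*N)
44 + n(1)*(-39/14 - 45/(-18/39 - 8/A)) = 44 + (-2 - 4*1)*(-39/14 - 45/(-18/39 - 8/(-39))) = 44 + (-2 - 4)*(-39*1/14 - 45/(-18*1/39 - 8*(-1/39))) = 44 - 6*(-39/14 - 45/(-6/13 + 8/39)) = 44 - 6*(-39/14 - 45/(-10/39)) = 44 - 6*(-39/14 - 45*(-39/10)) = 44 - 6*(-39/14 + 351/2) = 44 - 6*1209/7 = 44 - 7254/7 = -6946/7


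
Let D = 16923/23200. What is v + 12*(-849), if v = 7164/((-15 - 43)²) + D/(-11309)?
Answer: -77501183653167/7608695200 ≈ -10186.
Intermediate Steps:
D = 16923/23200 (D = 16923*(1/23200) = 16923/23200 ≈ 0.72944)
v = 16203044433/7608695200 (v = 7164/((-15 - 43)²) + (16923/23200)/(-11309) = 7164/((-58)²) + (16923/23200)*(-1/11309) = 7164/3364 - 16923/262368800 = 7164*(1/3364) - 16923/262368800 = 1791/841 - 16923/262368800 = 16203044433/7608695200 ≈ 2.1295)
v + 12*(-849) = 16203044433/7608695200 + 12*(-849) = 16203044433/7608695200 - 10188 = -77501183653167/7608695200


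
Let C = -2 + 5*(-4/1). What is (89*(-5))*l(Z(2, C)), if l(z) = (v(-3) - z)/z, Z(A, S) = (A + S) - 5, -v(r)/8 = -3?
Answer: 4361/5 ≈ 872.20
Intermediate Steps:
v(r) = 24 (v(r) = -8*(-3) = 24)
C = -22 (C = -2 + 5*(-4*1) = -2 + 5*(-4) = -2 - 20 = -22)
Z(A, S) = -5 + A + S
l(z) = (24 - z)/z
(89*(-5))*l(Z(2, C)) = (89*(-5))*((24 - (-5 + 2 - 22))/(-5 + 2 - 22)) = -445*(24 - 1*(-25))/(-25) = -(-89)*(24 + 25)/5 = -(-89)*49/5 = -445*(-49/25) = 4361/5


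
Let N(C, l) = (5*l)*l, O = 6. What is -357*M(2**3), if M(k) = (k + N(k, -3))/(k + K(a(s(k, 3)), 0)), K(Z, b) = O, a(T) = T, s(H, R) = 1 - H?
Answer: -2703/2 ≈ -1351.5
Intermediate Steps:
K(Z, b) = 6
N(C, l) = 5*l**2
M(k) = (45 + k)/(6 + k) (M(k) = (k + 5*(-3)**2)/(k + 6) = (k + 5*9)/(6 + k) = (k + 45)/(6 + k) = (45 + k)/(6 + k))
-357*M(2**3) = -357*(45 + 2**3)/(6 + 2**3) = -357*(45 + 8)/(6 + 8) = -357*53/14 = -2703/2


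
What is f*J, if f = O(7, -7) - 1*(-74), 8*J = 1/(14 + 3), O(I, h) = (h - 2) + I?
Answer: 9/17 ≈ 0.52941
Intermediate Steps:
O(I, h) = -2 + I + h (O(I, h) = (-2 + h) + I = -2 + I + h)
J = 1/136 (J = 1/(8*(14 + 3)) = (1/8)/17 = (1/8)*(1/17) = 1/136 ≈ 0.0073529)
f = 72 (f = (-2 + 7 - 7) - 1*(-74) = -2 + 74 = 72)
f*J = 72*(1/136) = 9/17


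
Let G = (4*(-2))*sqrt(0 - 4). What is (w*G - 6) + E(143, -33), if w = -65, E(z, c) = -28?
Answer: -34 + 1040*I ≈ -34.0 + 1040.0*I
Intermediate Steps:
G = -16*I ≈ -16.0*I
(w*G - 6) + E(143, -33) = (-(-1040)*I - 6) - 28 = (1040*I - 6) - 28 = (-6 + 1040*I) - 28 = -34 + 1040*I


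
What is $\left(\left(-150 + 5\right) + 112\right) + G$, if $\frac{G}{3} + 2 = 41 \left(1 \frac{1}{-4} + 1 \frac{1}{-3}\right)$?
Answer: $- \frac{443}{4} \approx -110.75$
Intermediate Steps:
$G = - \frac{311}{4}$ ($G = -6 + 3 \cdot 41 \left(1 \frac{1}{-4} + 1 \frac{1}{-3}\right) = -6 + 3 \cdot 41 \left(1 \left(- \frac{1}{4}\right) + 1 \left(- \frac{1}{3}\right)\right) = -6 + 3 \cdot 41 \left(- \frac{1}{4} - \frac{1}{3}\right) = -6 + 3 \cdot 41 \left(- \frac{7}{12}\right) = -6 + 3 \left(- \frac{287}{12}\right) = -6 - \frac{287}{4} = - \frac{311}{4} \approx -77.75$)
$\left(\left(-150 + 5\right) + 112\right) + G = \left(\left(-150 + 5\right) + 112\right) - \frac{311}{4} = \left(-145 + 112\right) - \frac{311}{4} = -33 - \frac{311}{4} = - \frac{443}{4}$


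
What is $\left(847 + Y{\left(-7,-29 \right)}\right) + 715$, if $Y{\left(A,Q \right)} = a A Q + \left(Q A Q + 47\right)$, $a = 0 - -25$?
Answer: $797$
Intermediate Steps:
$a = 25$ ($a = 0 + 25 = 25$)
$Y{\left(A,Q \right)} = 47 + A Q^{2} + 25 A Q$ ($Y{\left(A,Q \right)} = 25 A Q + \left(Q A Q + 47\right) = 25 A Q + \left(A Q Q + 47\right) = 25 A Q + \left(A Q^{2} + 47\right) = 25 A Q + \left(47 + A Q^{2}\right) = 47 + A Q^{2} + 25 A Q$)
$\left(847 + Y{\left(-7,-29 \right)}\right) + 715 = \left(847 + \left(47 - 7 \left(-29\right)^{2} + 25 \left(-7\right) \left(-29\right)\right)\right) + 715 = \left(847 + \left(47 - 5887 + 5075\right)\right) + 715 = \left(847 - 765\right) + 715 = 82 + 715 = 797$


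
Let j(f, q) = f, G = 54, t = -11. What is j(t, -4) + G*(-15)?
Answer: -821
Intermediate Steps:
j(t, -4) + G*(-15) = -11 + 54*(-15) = -11 - 810 = -821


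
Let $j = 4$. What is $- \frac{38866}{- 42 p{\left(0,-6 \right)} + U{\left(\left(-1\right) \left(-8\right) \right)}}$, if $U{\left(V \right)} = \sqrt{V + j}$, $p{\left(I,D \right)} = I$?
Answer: $- \frac{19433 \sqrt{3}}{3} \approx -11220.0$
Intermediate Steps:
$U{\left(V \right)} = \sqrt{4 + V}$ ($U{\left(V \right)} = \sqrt{V + 4} = \sqrt{4 + V}$)
$- \frac{38866}{- 42 p{\left(0,-6 \right)} + U{\left(\left(-1\right) \left(-8\right) \right)}} = - \frac{38866}{\left(-42\right) 0 + \sqrt{4 - -8}} = - \frac{38866}{0 + \sqrt{4 + 8}} = - \frac{38866}{0 + \sqrt{12}} = - \frac{38866}{0 + 2 \sqrt{3}} = - \frac{38866}{2 \sqrt{3}} = - 38866 \frac{\sqrt{3}}{6} = - \frac{19433 \sqrt{3}}{3}$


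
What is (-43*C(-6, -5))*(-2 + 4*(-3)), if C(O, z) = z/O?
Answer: 1505/3 ≈ 501.67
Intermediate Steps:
(-43*C(-6, -5))*(-2 + 4*(-3)) = (-(-215)/(-6))*(-2 + 4*(-3)) = (-(-215)*(-1)/6)*(-2 - 12) = -43*5/6*(-14) = -215/6*(-14) = 1505/3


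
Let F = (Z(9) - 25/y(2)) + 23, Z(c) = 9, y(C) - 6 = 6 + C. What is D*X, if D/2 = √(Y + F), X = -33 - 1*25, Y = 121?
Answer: -58*√29638/7 ≈ -1426.4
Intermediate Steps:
y(C) = 12 + C (y(C) = 6 + (6 + C) = 12 + C)
F = 423/14 (F = (9 - 25/(12 + 2)) + 23 = (9 - 25/14) + 23 = 101/14 + 23 = 423/14 ≈ 30.214)
X = -58 (X = -33 - 25 = -58)
D = √29638/7 (D = 2*√(121 + 423/14) = 2*√(2117/14) = 2*(√29638/14) = √29638/7 ≈ 24.594)
D*X = (√29638/7)*(-58) = -58*√29638/7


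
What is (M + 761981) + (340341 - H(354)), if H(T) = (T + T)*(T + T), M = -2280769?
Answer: -1679711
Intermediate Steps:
H(T) = 4*T² (H(T) = (2*T)*(2*T) = 4*T²)
(M + 761981) + (340341 - H(354)) = (-2280769 + 761981) + (340341 - 4*354²) = -1518788 + (340341 - 4*125316) = -1518788 + (340341 - 1*501264) = -1518788 + (340341 - 501264) = -1518788 - 160923 = -1679711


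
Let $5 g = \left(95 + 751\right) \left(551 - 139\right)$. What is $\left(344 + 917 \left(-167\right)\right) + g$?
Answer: $- \frac{415423}{5} \approx -83085.0$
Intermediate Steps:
$g = \frac{348552}{5}$ ($g = \frac{\left(95 + 751\right) \left(551 - 139\right)}{5} = \frac{846 \cdot 412}{5} = \frac{1}{5} \cdot 348552 = \frac{348552}{5} \approx 69710.0$)
$\left(344 + 917 \left(-167\right)\right) + g = \left(344 + 917 \left(-167\right)\right) + \frac{348552}{5} = \left(344 - 153139\right) + \frac{348552}{5} = -152795 + \frac{348552}{5} = - \frac{415423}{5}$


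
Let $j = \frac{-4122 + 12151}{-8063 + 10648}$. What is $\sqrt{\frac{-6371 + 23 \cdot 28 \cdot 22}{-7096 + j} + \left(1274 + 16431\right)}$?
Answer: $\frac{\sqrt{5951644745619273410}}{18335131} \approx 133.06$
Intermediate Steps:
$j = \frac{8029}{2585} \approx 3.106$
$\sqrt{\frac{-6371 + 23 \cdot 28 \cdot 22}{-7096 + j} + \left(1274 + 16431\right)} = \sqrt{\frac{-6371 + 23 \cdot 28 \cdot 22}{-7096 + \frac{8029}{2585}} + \left(1274 + 16431\right)} = \sqrt{\frac{-6371 + 644 \cdot 22}{- \frac{18335131}{2585}} + 17705} = \sqrt{\left(-6371 + 14168\right) \left(- \frac{2585}{18335131}\right) + 17705} = \sqrt{7797 \left(- \frac{2585}{18335131}\right) + 17705} = \sqrt{- \frac{20155245}{18335131} + 17705} = \sqrt{\frac{324603339110}{18335131}} = \frac{\sqrt{5951644745619273410}}{18335131}$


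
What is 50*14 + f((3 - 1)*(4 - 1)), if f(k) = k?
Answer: 706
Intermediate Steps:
50*14 + f((3 - 1)*(4 - 1)) = 50*14 + (3 - 1)*(4 - 1) = 700 + 2*3 = 700 + 6 = 706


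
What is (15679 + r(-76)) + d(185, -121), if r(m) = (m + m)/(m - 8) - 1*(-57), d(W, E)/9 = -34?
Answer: 324068/21 ≈ 15432.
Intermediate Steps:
d(W, E) = -306 (d(W, E) = 9*(-34) = -306)
r(m) = 57 + 2*m/(-8 + m) (r(m) = (2*m)/(-8 + m) + 57 = 2*m/(-8 + m) + 57 = 57 + 2*m/(-8 + m))
(15679 + r(-76)) + d(185, -121) = (15679 + (-456 + 59*(-76))/(-8 - 76)) - 306 = (15679 + (-456 - 4484)/(-84)) - 306 = (15679 - 1/84*(-4940)) - 306 = (15679 + 1235/21) - 306 = 330494/21 - 306 = 324068/21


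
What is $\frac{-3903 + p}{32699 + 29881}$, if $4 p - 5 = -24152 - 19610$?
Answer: $- \frac{59369}{250320} \approx -0.23717$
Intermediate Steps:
$p = - \frac{43757}{4}$ ($p = \frac{5}{4} + \frac{-24152 - 19610}{4} = \frac{5}{4} + \frac{1}{4} \left(-43762\right) = \frac{5}{4} - \frac{21881}{2} = - \frac{43757}{4} \approx -10939.0$)
$\frac{-3903 + p}{32699 + 29881} = \frac{-3903 - \frac{43757}{4}}{32699 + 29881} = - \frac{59369}{4 \cdot 62580} = \left(- \frac{59369}{4}\right) \frac{1}{62580} = - \frac{59369}{250320}$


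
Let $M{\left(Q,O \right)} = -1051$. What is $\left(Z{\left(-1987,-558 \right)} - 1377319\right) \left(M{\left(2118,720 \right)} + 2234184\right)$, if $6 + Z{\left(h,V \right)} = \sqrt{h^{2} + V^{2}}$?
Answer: $-3075749909225 + 2233133 \sqrt{4259533} \approx -3.0711 \cdot 10^{12}$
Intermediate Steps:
$Z{\left(h,V \right)} = -6 + \sqrt{V^{2} + h^{2}}$ ($Z{\left(h,V \right)} = -6 + \sqrt{h^{2} + V^{2}} = -6 + \sqrt{V^{2} + h^{2}}$)
$\left(Z{\left(-1987,-558 \right)} - 1377319\right) \left(M{\left(2118,720 \right)} + 2234184\right) = \left(\left(-6 + \sqrt{\left(-558\right)^{2} + \left(-1987\right)^{2}}\right) - 1377319\right) \left(-1051 + 2234184\right) = \left(\left(-6 + \sqrt{311364 + 3948169}\right) - 1377319\right) 2233133 = \left(\left(-6 + \sqrt{4259533}\right) - 1377319\right) 2233133 = \left(-1377325 + \sqrt{4259533}\right) 2233133 = -3075749909225 + 2233133 \sqrt{4259533}$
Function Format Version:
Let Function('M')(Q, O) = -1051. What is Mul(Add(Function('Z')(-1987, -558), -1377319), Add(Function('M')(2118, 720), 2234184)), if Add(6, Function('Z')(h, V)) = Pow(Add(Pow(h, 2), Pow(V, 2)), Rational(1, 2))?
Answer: Add(-3075749909225, Mul(2233133, Pow(4259533, Rational(1, 2)))) ≈ -3.0711e+12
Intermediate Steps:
Function('Z')(h, V) = Add(-6, Pow(Add(Pow(V, 2), Pow(h, 2)), Rational(1, 2))) (Function('Z')(h, V) = Add(-6, Pow(Add(Pow(h, 2), Pow(V, 2)), Rational(1, 2))) = Add(-6, Pow(Add(Pow(V, 2), Pow(h, 2)), Rational(1, 2))))
Mul(Add(Function('Z')(-1987, -558), -1377319), Add(Function('M')(2118, 720), 2234184)) = Mul(Add(Add(-6, Pow(Add(Pow(-558, 2), Pow(-1987, 2)), Rational(1, 2))), -1377319), Add(-1051, 2234184)) = Mul(Add(Add(-6, Pow(Add(311364, 3948169), Rational(1, 2))), -1377319), 2233133) = Mul(Add(Add(-6, Pow(4259533, Rational(1, 2))), -1377319), 2233133) = Mul(Add(-1377325, Pow(4259533, Rational(1, 2))), 2233133) = Add(-3075749909225, Mul(2233133, Pow(4259533, Rational(1, 2))))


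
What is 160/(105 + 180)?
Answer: 32/57 ≈ 0.56140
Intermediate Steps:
160/(105 + 180) = 160/285 = (1/285)*160 = 32/57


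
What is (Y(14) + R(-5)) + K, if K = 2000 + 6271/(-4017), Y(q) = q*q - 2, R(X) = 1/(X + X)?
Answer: 88066253/40170 ≈ 2192.3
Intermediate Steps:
R(X) = 1/(2*X)
Y(q) = -2 + q² (Y(q) = q² - 2 = -2 + q²)
K = 8027729/4017 (K = 2000 + 6271*(-1/4017) = 2000 - 6271/4017 = 8027729/4017 ≈ 1998.4)
(Y(14) + R(-5)) + K = ((-2 + 14²) + (½)/(-5)) + 8027729/4017 = ((-2 + 196) + (½)*(-⅕)) + 8027729/4017 = (194 - ⅒) + 8027729/4017 = 1939/10 + 8027729/4017 = 88066253/40170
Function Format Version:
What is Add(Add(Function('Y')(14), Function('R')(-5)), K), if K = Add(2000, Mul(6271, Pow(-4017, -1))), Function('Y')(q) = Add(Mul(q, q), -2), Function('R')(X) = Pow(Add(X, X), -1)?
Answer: Rational(88066253, 40170) ≈ 2192.3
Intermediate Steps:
Function('R')(X) = Mul(Rational(1, 2), Pow(X, -1)) (Function('R')(X) = Pow(Mul(2, X), -1) = Mul(Rational(1, 2), Pow(X, -1)))
Function('Y')(q) = Add(-2, Pow(q, 2)) (Function('Y')(q) = Add(Pow(q, 2), -2) = Add(-2, Pow(q, 2)))
K = Rational(8027729, 4017) (K = Add(2000, Mul(6271, Rational(-1, 4017))) = Add(2000, Rational(-6271, 4017)) = Rational(8027729, 4017) ≈ 1998.4)
Add(Add(Function('Y')(14), Function('R')(-5)), K) = Add(Add(Add(-2, Pow(14, 2)), Mul(Rational(1, 2), Pow(-5, -1))), Rational(8027729, 4017)) = Add(Add(Add(-2, 196), Mul(Rational(1, 2), Rational(-1, 5))), Rational(8027729, 4017)) = Add(Add(194, Rational(-1, 10)), Rational(8027729, 4017)) = Add(Rational(1939, 10), Rational(8027729, 4017)) = Rational(88066253, 40170)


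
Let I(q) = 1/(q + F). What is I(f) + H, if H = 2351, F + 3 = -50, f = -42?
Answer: 223344/95 ≈ 2351.0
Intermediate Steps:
F = -53 (F = -3 - 50 = -53)
I(q) = 1/(-53 + q) (I(q) = 1/(q - 53) = 1/(-53 + q))
I(f) + H = 1/(-53 - 42) + 2351 = 1/(-95) + 2351 = -1/95 + 2351 = 223344/95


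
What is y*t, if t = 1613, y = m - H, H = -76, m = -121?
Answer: -72585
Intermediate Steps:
y = -45 (y = -121 - 1*(-76) = -121 + 76 = -45)
y*t = -45*1613 = -72585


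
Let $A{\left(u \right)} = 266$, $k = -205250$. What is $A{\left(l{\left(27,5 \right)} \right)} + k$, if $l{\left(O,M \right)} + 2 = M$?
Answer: $-204984$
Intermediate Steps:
$l{\left(O,M \right)} = -2 + M$
$A{\left(l{\left(27,5 \right)} \right)} + k = 266 - 205250 = -204984$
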